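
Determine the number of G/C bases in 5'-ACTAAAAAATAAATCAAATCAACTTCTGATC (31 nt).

7

Scanning the sequence gives T=8, A=16, G=1, C=6.
Total G or C: 1 + 6 = 7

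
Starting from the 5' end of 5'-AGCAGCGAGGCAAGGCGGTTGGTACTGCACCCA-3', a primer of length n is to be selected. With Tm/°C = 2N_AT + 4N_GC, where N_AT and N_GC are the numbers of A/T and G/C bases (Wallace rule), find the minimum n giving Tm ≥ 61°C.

n = 18

First 17 bases: AGCAGCGAGGCAAGGCG → Tm = 58°C (< 61°C)
First 18 bases: AGCAGCGAGGCAAGGCGG → Tm = 62°C (≥ 61°C)
Since every base adds ≥2°C, Tm only increases with n, so the threshold is first crossed at n = 18.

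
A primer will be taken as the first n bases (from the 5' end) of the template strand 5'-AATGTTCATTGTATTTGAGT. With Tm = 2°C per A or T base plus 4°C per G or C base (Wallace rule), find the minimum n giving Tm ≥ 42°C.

n = 17

First 16 bases: AATGTTCATTGTATTT → Tm = 38°C (< 42°C)
First 17 bases: AATGTTCATTGTATTTG → Tm = 42°C (≥ 42°C)
Since every base adds ≥2°C, Tm only increases with n, so the threshold is first crossed at n = 17.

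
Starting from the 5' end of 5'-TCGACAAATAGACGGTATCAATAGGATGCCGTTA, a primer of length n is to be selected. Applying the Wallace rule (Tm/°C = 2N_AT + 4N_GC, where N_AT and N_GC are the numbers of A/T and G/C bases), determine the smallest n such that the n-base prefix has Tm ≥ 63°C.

First 23 bases: TCGACAAATAGACGGTATCAATA → Tm = 62°C (< 63°C)
First 24 bases: TCGACAAATAGACGGTATCAATAG → Tm = 66°C (≥ 63°C)
Each additional base adds 2°C (A/T) or 4°C (G/C), so Tm is non-decreasing in n; n = 24 is the first length to reach 63°C.

n = 24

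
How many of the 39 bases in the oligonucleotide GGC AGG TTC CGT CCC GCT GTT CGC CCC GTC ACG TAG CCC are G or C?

Scanning the sequence gives T=8, C=17, G=11, A=3.
G+C = 11 + 17 = 28

28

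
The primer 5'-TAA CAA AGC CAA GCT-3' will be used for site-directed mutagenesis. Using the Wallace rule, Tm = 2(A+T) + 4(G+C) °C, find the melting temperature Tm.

42°C

Counting bases: A=7, G=2, T=2, C=4
So N_AT = 9 and N_GC = 6.
Tm = 2(9) + 4(6) = 18 + 24 = 42°C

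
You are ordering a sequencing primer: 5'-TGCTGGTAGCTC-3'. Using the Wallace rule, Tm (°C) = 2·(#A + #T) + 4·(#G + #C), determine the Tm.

38°C

Counting bases: T=4, A=1, C=3, G=4
So N_AT = 5 and N_GC = 7.
Tm = 4·7 + 2·5 = 28 + 10 = 38°C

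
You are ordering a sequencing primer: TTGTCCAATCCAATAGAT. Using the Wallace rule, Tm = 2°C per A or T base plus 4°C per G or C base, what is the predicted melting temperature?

Scanning the sequence gives G=2, T=6, A=6, C=4.
So N_AT = 12 and N_GC = 6.
Tm = 4·6 + 2·12 = 24 + 24 = 48°C

48°C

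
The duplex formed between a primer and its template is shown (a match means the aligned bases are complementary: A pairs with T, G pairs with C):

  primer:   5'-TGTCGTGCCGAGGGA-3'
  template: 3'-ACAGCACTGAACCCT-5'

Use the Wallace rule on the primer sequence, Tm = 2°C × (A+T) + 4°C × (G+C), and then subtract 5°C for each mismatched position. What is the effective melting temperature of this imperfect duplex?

35°C

Primer base counts: A=2, T=3, G=7, C=3 → A+T=5, G+C=10
Perfect-match Tm = 2(5) + 4(10) = 10 + 40 = 50°C
Mismatches (positions where the bases are not complementary): 3 (at positions 8, 10, 11)
Effective Tm = 50 − 3×5 = 50 − 15 = 35°C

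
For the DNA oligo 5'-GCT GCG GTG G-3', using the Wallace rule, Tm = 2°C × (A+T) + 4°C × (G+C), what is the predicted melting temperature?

36°C

Base counts: T=2, G=6, C=2, A=0
So N_AT = 2 and N_GC = 8.
Tm = 2×2 + 4×8 = 36°C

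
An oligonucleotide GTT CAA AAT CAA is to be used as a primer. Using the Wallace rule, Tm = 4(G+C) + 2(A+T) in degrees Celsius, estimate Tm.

30°C

Scanning the sequence gives C=2, G=1, A=6, T=3.
AT pairs contribute 9, GC pairs contribute 3.
Tm = 2(9) + 4(3) = 18 + 12 = 30°C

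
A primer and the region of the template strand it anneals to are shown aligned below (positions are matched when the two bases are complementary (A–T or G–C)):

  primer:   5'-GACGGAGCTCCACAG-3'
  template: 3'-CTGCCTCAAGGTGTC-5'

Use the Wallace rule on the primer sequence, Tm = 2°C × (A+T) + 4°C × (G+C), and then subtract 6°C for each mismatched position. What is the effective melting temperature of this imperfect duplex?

Primer base counts: A=4, T=1, G=5, C=5 → A+T=5, G+C=10
Perfect-match Tm = 2(5) + 4(10) = 10 + 40 = 50°C
Mismatches (positions where the bases are not complementary): 1 (at position 8)
Effective Tm = 50 − 1×6 = 50 − 6 = 44°C

44°C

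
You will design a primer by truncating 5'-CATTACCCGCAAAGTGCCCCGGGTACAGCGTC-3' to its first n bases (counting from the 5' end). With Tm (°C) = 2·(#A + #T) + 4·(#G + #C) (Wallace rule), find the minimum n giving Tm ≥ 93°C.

First 28 bases: CATTACCCGCAAAGTGCCCCGGGTACAG → Tm = 90°C (< 93°C)
First 29 bases: CATTACCCGCAAAGTGCCCCGGGTACAGC → Tm = 94°C (≥ 93°C)
Since every base adds ≥2°C, Tm only increases with n, so the threshold is first crossed at n = 29.

n = 29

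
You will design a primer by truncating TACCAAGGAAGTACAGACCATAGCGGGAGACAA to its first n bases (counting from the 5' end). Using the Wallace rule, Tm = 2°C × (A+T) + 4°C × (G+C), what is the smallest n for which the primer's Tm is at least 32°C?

First 10 bases: TACCAAGGAA → Tm = 28°C (< 32°C)
First 11 bases: TACCAAGGAAG → Tm = 32°C (≥ 32°C)
Since every base adds ≥2°C, Tm only increases with n, so the threshold is first crossed at n = 11.

n = 11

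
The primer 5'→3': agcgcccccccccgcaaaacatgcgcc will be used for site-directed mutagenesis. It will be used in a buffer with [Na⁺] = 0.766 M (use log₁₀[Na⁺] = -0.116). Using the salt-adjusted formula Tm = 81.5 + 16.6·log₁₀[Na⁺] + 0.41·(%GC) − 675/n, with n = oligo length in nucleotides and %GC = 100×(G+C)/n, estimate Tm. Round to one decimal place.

84.9°C

Length n = 27. Scanning the sequence gives G=5, A=6, C=15, T=1.
G+C = 20, so %GC = 20/27 × 100 = 74.074%
Salt term: 16.6 × (-0.116) = -1.926
GC term: 0.41 × 74.074 = 30.37; length term: −675/27 = −25
Tm = 81.5 + (-1.926) + 30.37 − 25 = 84.944 → 84.9°C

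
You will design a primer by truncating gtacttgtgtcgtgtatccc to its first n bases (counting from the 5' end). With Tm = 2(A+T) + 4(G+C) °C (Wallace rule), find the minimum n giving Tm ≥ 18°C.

n = 7

First 6 bases: GTACTT → Tm = 16°C (< 18°C)
First 7 bases: GTACTTG → Tm = 20°C (≥ 18°C)
Each additional base adds 2°C (A/T) or 4°C (G/C), so Tm is non-decreasing in n; n = 7 is the first length to reach 18°C.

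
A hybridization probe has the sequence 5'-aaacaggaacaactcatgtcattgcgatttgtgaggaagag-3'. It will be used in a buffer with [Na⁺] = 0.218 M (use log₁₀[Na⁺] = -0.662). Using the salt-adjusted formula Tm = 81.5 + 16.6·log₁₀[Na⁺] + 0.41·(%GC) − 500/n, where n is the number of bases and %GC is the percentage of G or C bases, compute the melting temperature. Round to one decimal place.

75.3°C

Length n = 41. Base counts: G=11, A=15, C=6, T=9
G+C = 17, so %GC = 17/41 × 100 = 41.463%
Salt term: 16.6 × (-0.662) = -10.989
GC term: 0.41 × 41.463 = 17; length term: −500/41 = −12.195
Tm = 81.5 + (-10.989) + 17 − 12.195 = 75.316 → 75.3°C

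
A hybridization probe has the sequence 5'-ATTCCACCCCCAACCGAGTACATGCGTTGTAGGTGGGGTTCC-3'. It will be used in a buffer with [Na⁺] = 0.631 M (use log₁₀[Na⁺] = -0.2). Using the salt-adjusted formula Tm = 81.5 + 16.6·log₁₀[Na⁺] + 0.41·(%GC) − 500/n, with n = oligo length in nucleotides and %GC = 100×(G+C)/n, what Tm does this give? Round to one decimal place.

Length n = 42. Counting bases: T=10, A=8, C=13, G=11
G+C = 24, so %GC = 24/42 × 100 = 57.143%
Salt term: 16.6 × (-0.2) = -3.32
GC term: 0.41 × 57.143 = 23.429; length term: −500/42 = −11.905
Tm = 81.5 + (-3.32) + 23.429 − 11.905 = 89.704 → 89.7°C

89.7°C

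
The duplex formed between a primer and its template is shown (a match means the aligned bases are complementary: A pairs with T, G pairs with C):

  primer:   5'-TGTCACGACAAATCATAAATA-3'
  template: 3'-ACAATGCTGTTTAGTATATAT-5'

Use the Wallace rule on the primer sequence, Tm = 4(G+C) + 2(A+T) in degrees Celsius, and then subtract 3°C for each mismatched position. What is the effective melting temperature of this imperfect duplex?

Primer base counts: A=10, T=5, G=2, C=4 → A+T=15, G+C=6
Perfect-match Tm = 2(15) + 4(6) = 30 + 24 = 54°C
Mismatches (positions where the bases are not complementary): 2 (at positions 4, 18)
Effective Tm = 54 − 2×3 = 54 − 6 = 48°C

48°C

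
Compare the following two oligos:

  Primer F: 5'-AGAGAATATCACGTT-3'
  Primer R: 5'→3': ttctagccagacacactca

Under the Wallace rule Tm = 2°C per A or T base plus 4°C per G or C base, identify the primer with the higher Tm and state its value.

Primer R, 56°C

Primer F: A+T=10, G+C=5 → Tm = 2(10)+4(5) = 40°C
Primer R: A+T=10, G+C=9 → Tm = 2(10)+4(9) = 56°C
40°C vs 56°C → primer R is higher.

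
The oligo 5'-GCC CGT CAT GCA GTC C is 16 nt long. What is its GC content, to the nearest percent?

C=7, T=3, A=2, G=4
G+C = 4 + 7 = 11 out of 16 bases
%GC = 11/16 × 100 = 68.75% ≈ 69%

69%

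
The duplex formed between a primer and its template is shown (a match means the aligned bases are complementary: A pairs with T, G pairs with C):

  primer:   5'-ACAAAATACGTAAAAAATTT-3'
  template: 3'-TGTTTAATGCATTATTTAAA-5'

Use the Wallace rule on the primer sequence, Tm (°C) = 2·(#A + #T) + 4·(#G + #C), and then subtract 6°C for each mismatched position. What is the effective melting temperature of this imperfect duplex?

Primer base counts: A=12, T=5, G=1, C=2 → A+T=17, G+C=3
Perfect-match Tm = 2(17) + 4(3) = 34 + 12 = 46°C
Mismatches (positions where the bases are not complementary): 2 (at positions 6, 14)
Effective Tm = 46 − 2×6 = 46 − 12 = 34°C

34°C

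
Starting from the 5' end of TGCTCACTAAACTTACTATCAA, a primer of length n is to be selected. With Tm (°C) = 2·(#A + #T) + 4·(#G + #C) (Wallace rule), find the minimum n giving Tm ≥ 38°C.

First 13 bases: TGCTCACTAAACT → Tm = 36°C (< 38°C)
First 14 bases: TGCTCACTAAACTT → Tm = 38°C (≥ 38°C)
Each additional base adds 2°C (A/T) or 4°C (G/C), so Tm is non-decreasing in n; n = 14 is the first length to reach 38°C.

n = 14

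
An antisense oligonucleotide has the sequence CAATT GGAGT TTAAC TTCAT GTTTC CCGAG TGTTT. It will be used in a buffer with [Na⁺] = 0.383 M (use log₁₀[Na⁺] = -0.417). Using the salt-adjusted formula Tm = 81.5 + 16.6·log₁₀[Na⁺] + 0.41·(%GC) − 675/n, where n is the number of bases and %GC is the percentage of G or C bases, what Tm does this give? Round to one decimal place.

Length n = 35. Base counts: T=15, C=6, A=7, G=7
G+C = 13, so %GC = 13/35 × 100 = 37.143%
Salt term: 16.6 × (-0.417) = -6.922
GC term: 0.41 × 37.143 = 15.229; length term: −675/35 = −19.286
Tm = 81.5 + (-6.922) + 15.229 − 19.286 = 70.521 → 70.5°C

70.5°C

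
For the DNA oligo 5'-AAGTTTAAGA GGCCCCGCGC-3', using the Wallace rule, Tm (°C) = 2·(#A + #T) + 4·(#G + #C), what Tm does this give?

64°C

A=5, C=6, T=3, G=6
So N_AT = 8 and N_GC = 12.
Tm = 2(8) + 4(12) = 16 + 48 = 64°C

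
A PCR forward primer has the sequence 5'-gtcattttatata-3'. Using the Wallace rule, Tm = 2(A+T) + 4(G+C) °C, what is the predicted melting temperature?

30°C

Scanning the sequence gives T=7, C=1, G=1, A=4.
So N_AT = 11 and N_GC = 2.
Tm = 2×11 + 4×2 = 30°C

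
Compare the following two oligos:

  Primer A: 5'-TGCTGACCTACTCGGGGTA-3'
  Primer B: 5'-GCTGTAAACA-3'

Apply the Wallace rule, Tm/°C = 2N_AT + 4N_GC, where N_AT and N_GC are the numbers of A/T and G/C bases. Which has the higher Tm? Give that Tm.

Primer A: A+T=8, G+C=11 → Tm = 2(8)+4(11) = 60°C
Primer B: A+T=6, G+C=4 → Tm = 2(6)+4(4) = 28°C
60°C vs 28°C → primer A is higher.

Primer A, 60°C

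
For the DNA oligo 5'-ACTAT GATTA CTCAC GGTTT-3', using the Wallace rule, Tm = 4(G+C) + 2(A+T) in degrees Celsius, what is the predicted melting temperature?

Counting bases: T=8, C=4, G=3, A=5
So N_AT = 13 and N_GC = 7.
Tm = 2(13) + 4(7) = 26 + 28 = 54°C

54°C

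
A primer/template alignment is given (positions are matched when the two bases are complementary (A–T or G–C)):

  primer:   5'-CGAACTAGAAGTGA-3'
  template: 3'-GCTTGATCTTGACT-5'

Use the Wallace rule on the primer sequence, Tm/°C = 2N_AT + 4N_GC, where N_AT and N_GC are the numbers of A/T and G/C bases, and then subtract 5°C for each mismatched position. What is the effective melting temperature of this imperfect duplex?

35°C

Primer base counts: A=6, T=2, G=4, C=2 → A+T=8, G+C=6
Perfect-match Tm = 2(8) + 4(6) = 16 + 24 = 40°C
Mismatches (positions where the bases are not complementary): 1 (at position 11)
Effective Tm = 40 − 1×5 = 40 − 5 = 35°C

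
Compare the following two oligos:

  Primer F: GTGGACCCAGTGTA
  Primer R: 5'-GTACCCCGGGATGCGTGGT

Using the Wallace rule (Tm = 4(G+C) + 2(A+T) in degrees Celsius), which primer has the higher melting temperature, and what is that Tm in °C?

Primer F: A+T=6, G+C=8 → Tm = 2(6)+4(8) = 44°C
Primer R: A+T=6, G+C=13 → Tm = 2(6)+4(13) = 64°C
44°C vs 64°C → primer R is higher.

Primer R, 64°C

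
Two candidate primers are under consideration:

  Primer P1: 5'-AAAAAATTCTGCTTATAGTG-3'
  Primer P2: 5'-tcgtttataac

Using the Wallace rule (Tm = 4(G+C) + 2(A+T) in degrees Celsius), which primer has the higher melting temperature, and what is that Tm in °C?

Primer P1: A+T=15, G+C=5 → Tm = 2(15)+4(5) = 50°C
Primer P2: A+T=8, G+C=3 → Tm = 2(8)+4(3) = 28°C
50°C vs 28°C → primer P1 is higher.

Primer P1, 50°C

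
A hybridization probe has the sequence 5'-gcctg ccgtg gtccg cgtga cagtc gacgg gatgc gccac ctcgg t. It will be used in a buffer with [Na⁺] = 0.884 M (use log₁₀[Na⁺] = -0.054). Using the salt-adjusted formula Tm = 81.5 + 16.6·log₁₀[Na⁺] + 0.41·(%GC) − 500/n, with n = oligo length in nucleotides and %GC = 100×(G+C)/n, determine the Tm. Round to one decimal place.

99.1°C

Length n = 46. G=17, C=16, A=5, T=8
G+C = 33, so %GC = 33/46 × 100 = 71.739%
Salt term: 16.6 × (-0.054) = -0.896
GC term: 0.41 × 71.739 = 29.413; length term: −500/46 = −10.87
Tm = 81.5 + (-0.896) + 29.413 − 10.87 = 99.147 → 99.1°C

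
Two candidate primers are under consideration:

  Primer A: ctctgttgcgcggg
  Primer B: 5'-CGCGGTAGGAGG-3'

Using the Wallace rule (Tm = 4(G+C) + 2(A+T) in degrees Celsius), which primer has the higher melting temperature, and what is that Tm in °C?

Primer A, 48°C

Primer A: A+T=4, G+C=10 → Tm = 2(4)+4(10) = 48°C
Primer B: A+T=3, G+C=9 → Tm = 2(3)+4(9) = 42°C
48°C vs 42°C → primer A is higher.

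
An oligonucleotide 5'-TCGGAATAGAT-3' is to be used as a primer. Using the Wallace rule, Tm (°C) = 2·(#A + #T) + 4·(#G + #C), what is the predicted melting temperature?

30°C

Counting bases: A=4, T=3, G=3, C=1
A+T = 7, G+C = 4
Tm = 4·4 + 2·7 = 16 + 14 = 30°C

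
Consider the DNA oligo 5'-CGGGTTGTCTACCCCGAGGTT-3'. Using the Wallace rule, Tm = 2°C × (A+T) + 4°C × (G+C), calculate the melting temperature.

68°C

Base counts: T=6, G=7, C=6, A=2
So N_AT = 8 and N_GC = 13.
Tm = 4·13 + 2·8 = 52 + 16 = 68°C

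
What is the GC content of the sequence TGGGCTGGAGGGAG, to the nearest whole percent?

Scanning the sequence gives G=9, T=2, A=2, C=1.
G+C = 9 + 1 = 10 out of 14 bases
%GC = 10/14 × 100 = 71.43% ≈ 71%

71%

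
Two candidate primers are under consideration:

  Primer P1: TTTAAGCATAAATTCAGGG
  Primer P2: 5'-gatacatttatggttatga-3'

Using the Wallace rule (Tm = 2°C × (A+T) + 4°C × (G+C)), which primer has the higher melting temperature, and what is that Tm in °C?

Primer P1: A+T=13, G+C=6 → Tm = 2(13)+4(6) = 50°C
Primer P2: A+T=14, G+C=5 → Tm = 2(14)+4(5) = 48°C
50°C vs 48°C → primer P1 is higher.

Primer P1, 50°C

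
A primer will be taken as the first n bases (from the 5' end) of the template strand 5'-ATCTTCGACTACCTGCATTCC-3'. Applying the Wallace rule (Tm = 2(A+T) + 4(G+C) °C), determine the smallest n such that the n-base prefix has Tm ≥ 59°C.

n = 21

First 20 bases: ATCTTCGACTACCTGCATTC → Tm = 58°C (< 59°C)
First 21 bases: ATCTTCGACTACCTGCATTCC → Tm = 62°C (≥ 59°C)
Each additional base adds 2°C (A/T) or 4°C (G/C), so Tm is non-decreasing in n; n = 21 is the first length to reach 59°C.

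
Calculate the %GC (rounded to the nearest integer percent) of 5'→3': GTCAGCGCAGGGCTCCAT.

67%

Base counts: G=6, A=3, C=6, T=3
G+C = 6 + 6 = 12 out of 18 bases
%GC = 12/18 × 100 = 66.67% ≈ 67%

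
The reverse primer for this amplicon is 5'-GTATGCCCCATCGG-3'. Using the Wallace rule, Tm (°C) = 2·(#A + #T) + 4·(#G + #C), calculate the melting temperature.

Counting bases: T=3, C=5, G=4, A=2
So N_AT = 5 and N_GC = 9.
Tm = 4·9 + 2·5 = 36 + 10 = 46°C

46°C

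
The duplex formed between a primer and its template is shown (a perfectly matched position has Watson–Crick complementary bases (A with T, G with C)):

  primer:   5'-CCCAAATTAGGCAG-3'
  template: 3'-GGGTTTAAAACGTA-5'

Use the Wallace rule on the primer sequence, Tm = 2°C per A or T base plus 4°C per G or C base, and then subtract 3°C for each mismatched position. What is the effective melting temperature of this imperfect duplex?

33°C

Primer base counts: A=5, T=2, G=3, C=4 → A+T=7, G+C=7
Perfect-match Tm = 2(7) + 4(7) = 14 + 28 = 42°C
Mismatches (positions where the bases are not complementary): 3 (at positions 9, 10, 14)
Effective Tm = 42 − 3×3 = 42 − 9 = 33°C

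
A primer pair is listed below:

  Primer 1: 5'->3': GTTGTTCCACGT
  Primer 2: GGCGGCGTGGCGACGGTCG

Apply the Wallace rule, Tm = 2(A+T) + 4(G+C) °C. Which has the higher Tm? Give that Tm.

Primer 1: A+T=6, G+C=6 → Tm = 2(6)+4(6) = 36°C
Primer 2: A+T=3, G+C=16 → Tm = 2(3)+4(16) = 70°C
36°C vs 70°C → primer 2 is higher.

Primer 2, 70°C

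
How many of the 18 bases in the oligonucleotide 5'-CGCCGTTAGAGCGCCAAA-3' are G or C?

Base counts: C=6, G=5, A=5, T=2
G+C = 5 + 6 = 11

11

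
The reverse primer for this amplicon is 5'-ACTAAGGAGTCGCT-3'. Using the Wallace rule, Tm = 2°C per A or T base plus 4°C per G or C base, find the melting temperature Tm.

42°C

Base counts: T=3, C=3, A=4, G=4
A+T = 7, G+C = 7
Tm = 2×7 + 4×7 = 42°C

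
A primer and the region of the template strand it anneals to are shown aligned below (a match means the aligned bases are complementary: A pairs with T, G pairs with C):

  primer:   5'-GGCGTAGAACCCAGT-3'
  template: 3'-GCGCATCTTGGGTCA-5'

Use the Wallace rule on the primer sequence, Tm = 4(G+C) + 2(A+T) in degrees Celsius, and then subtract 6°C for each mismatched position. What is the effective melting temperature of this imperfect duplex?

Primer base counts: A=4, T=2, G=5, C=4 → A+T=6, G+C=9
Perfect-match Tm = 2(6) + 4(9) = 12 + 36 = 48°C
Mismatches (positions where the bases are not complementary): 1 (at position 1)
Effective Tm = 48 − 1×6 = 48 − 6 = 42°C

42°C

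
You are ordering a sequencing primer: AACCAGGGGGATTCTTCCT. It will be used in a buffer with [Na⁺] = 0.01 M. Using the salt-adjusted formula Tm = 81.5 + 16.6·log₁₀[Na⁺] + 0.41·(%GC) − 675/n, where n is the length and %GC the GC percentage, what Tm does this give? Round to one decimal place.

34.4°C

Length n = 19. Base counts: G=5, C=5, A=4, T=5
G+C = 10, so %GC = 10/19 × 100 = 52.632%
Salt term: 16.6 × (-2) = -33.2
GC term: 0.41 × 52.632 = 21.579; length term: −675/19 = −35.526
Tm = 81.5 + (-33.2) + 21.579 − 35.526 = 34.353 → 34.4°C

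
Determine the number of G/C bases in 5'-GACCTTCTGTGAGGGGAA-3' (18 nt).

A=4, G=7, T=4, C=3
Total G or C: 7 + 3 = 10

10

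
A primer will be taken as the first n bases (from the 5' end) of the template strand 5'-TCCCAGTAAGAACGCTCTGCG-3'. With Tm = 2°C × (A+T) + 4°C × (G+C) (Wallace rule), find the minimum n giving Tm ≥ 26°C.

n = 9

First 8 bases: TCCCAGTA → Tm = 24°C (< 26°C)
First 9 bases: TCCCAGTAA → Tm = 26°C (≥ 26°C)
Each additional base adds 2°C (A/T) or 4°C (G/C), so Tm is non-decreasing in n; n = 9 is the first length to reach 26°C.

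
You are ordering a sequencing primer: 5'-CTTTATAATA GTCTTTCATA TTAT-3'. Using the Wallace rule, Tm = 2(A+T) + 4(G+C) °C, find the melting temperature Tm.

Base counts: T=13, C=3, G=1, A=7
A+T = 20, G+C = 4
Tm = 2(20) + 4(4) = 40 + 16 = 56°C

56°C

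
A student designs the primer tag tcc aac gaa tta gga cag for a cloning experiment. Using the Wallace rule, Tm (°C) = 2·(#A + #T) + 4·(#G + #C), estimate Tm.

60°C

Base counts: G=5, C=4, A=8, T=4
A+T = 12, G+C = 9
Tm = 2×12 + 4×9 = 60°C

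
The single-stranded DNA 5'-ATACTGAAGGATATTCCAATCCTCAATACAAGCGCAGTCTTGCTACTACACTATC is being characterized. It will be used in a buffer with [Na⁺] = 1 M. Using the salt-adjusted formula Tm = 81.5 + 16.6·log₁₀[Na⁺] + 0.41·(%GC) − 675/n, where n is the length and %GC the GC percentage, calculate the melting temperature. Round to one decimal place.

85.6°C

Length n = 55. Counting bases: A=18, C=15, G=7, T=15
G+C = 22, so %GC = 22/55 × 100 = 40%
Salt term: 16.6 × (0) = 0
GC term: 0.41 × 40 = 16.4; length term: −675/55 = −12.273
Tm = 81.5 + (0) + 16.4 − 12.273 = 85.627 → 85.6°C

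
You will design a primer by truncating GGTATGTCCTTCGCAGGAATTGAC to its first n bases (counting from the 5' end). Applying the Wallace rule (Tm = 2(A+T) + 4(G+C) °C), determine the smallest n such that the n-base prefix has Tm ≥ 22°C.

n = 8

First 7 bases: GGTATGT → Tm = 20°C (< 22°C)
First 8 bases: GGTATGTC → Tm = 24°C (≥ 22°C)
Since every base adds ≥2°C, Tm only increases with n, so the threshold is first crossed at n = 8.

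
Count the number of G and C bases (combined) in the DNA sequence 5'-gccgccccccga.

11

Base counts: A=1, T=0, G=3, C=8
Total G or C: 3 + 8 = 11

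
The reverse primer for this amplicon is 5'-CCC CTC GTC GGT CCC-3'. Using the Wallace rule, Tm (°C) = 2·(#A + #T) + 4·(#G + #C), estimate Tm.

Scanning the sequence gives G=3, C=9, T=3, A=0.
AT pairs contribute 3, GC pairs contribute 12.
Tm = 2(3) + 4(12) = 6 + 48 = 54°C

54°C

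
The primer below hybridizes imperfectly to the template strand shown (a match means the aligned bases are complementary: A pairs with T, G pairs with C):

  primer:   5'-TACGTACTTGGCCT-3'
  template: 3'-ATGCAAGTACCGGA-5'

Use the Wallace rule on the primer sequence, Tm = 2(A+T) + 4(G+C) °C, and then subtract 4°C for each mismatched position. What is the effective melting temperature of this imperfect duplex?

34°C

Primer base counts: A=2, T=5, G=3, C=4 → A+T=7, G+C=7
Perfect-match Tm = 2(7) + 4(7) = 14 + 28 = 42°C
Mismatches (positions where the bases are not complementary): 2 (at positions 6, 8)
Effective Tm = 42 − 2×4 = 42 − 8 = 34°C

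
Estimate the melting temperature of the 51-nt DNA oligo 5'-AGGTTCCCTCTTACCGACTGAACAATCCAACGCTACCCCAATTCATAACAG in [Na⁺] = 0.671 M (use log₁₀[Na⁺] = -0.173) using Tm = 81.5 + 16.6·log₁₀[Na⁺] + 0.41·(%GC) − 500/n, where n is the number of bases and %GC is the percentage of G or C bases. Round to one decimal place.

88.1°C

Length n = 51. Scanning the sequence gives C=18, A=16, G=6, T=11.
G+C = 24, so %GC = 24/51 × 100 = 47.059%
Salt term: 16.6 × (-0.173) = -2.872
GC term: 0.41 × 47.059 = 19.294; length term: −500/51 = −9.804
Tm = 81.5 + (-2.872) + 19.294 − 9.804 = 88.118 → 88.1°C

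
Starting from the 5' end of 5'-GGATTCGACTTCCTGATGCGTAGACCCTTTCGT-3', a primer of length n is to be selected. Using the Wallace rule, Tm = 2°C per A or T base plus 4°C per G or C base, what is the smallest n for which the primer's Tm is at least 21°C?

n = 7

First 6 bases: GGATTC → Tm = 18°C (< 21°C)
First 7 bases: GGATTCG → Tm = 22°C (≥ 21°C)
Since every base adds ≥2°C, Tm only increases with n, so the threshold is first crossed at n = 7.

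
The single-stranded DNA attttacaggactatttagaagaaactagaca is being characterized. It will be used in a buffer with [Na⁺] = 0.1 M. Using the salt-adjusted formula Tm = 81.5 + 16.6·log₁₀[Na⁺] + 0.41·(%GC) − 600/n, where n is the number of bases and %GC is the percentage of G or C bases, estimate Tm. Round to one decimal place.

Length n = 32. Scanning the sequence gives C=4, T=9, A=14, G=5.
G+C = 9, so %GC = 9/32 × 100 = 28.125%
Salt term: 16.6 × (-1) = -16.6
GC term: 0.41 × 28.125 = 11.531; length term: −600/32 = −18.75
Tm = 81.5 + (-16.6) + 11.531 − 18.75 = 57.681 → 57.7°C

57.7°C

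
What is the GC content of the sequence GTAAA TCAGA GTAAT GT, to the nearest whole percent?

A=7, T=5, C=1, G=4
G+C = 4 + 1 = 5 out of 17 bases
%GC = 5/17 × 100 = 29.41% ≈ 29%

29%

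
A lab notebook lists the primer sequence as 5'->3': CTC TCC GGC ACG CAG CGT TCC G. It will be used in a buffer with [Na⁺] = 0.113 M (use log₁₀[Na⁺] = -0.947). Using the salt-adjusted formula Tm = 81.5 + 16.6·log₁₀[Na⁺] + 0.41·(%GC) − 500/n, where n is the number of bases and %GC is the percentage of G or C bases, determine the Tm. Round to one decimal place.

72.9°C

Length n = 22. Scanning the sequence gives A=2, G=6, T=4, C=10.
G+C = 16, so %GC = 16/22 × 100 = 72.727%
Salt term: 16.6 × (-0.947) = -15.72
GC term: 0.41 × 72.727 = 29.818; length term: −500/22 = −22.727
Tm = 81.5 + (-15.72) + 29.818 − 22.727 = 72.871 → 72.9°C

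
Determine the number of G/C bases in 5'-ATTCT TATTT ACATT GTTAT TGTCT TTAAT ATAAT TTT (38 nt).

5

C=3, T=23, A=10, G=2
G+C = 2 + 3 = 5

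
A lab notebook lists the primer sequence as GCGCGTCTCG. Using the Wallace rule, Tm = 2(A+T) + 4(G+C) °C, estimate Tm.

36°C

Scanning the sequence gives A=0, G=4, T=2, C=4.
So N_AT = 2 and N_GC = 8.
Tm = 2(2) + 4(8) = 4 + 32 = 36°C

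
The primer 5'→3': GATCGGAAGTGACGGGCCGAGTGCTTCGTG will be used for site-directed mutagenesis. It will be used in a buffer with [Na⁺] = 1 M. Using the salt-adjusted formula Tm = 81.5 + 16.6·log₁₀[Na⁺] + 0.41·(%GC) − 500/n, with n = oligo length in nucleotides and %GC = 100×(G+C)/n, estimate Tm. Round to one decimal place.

90.8°C

Length n = 30. A=5, G=13, C=6, T=6
G+C = 19, so %GC = 19/30 × 100 = 63.333%
Salt term: 16.6 × (0) = 0
GC term: 0.41 × 63.333 = 25.967; length term: −500/30 = −16.667
Tm = 81.5 + (0) + 25.967 − 16.667 = 90.8 → 90.8°C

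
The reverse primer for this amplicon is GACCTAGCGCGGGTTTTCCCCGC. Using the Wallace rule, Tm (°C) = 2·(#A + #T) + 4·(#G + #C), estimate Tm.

Counting bases: G=7, C=9, A=2, T=5
AT pairs contribute 7, GC pairs contribute 16.
Tm = 2(7) + 4(16) = 14 + 64 = 78°C

78°C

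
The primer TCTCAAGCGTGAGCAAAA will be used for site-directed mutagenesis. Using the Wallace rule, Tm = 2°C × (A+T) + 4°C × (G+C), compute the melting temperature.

Scanning the sequence gives C=4, T=3, A=7, G=4.
AT pairs contribute 10, GC pairs contribute 8.
Tm = 2(10) + 4(8) = 20 + 32 = 52°C

52°C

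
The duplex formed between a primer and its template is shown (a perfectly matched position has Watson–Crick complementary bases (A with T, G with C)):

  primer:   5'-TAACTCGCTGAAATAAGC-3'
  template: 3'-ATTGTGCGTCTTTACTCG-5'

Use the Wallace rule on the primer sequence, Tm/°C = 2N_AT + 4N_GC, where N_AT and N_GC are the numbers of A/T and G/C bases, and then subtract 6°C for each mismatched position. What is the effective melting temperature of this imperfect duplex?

Primer base counts: A=7, T=4, G=3, C=4 → A+T=11, G+C=7
Perfect-match Tm = 2(11) + 4(7) = 22 + 28 = 50°C
Mismatches (positions where the bases are not complementary): 3 (at positions 5, 9, 15)
Effective Tm = 50 − 3×6 = 50 − 18 = 32°C

32°C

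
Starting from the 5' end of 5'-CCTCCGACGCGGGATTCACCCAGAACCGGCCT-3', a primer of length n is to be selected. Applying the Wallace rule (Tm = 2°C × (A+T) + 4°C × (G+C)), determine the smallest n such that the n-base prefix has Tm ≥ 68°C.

First 19 bases: CCTCCGACGCGGGATTCAC → Tm = 64°C (< 68°C)
First 20 bases: CCTCCGACGCGGGATTCACC → Tm = 68°C (≥ 68°C)
Since every base adds ≥2°C, Tm only increases with n, so the threshold is first crossed at n = 20.

n = 20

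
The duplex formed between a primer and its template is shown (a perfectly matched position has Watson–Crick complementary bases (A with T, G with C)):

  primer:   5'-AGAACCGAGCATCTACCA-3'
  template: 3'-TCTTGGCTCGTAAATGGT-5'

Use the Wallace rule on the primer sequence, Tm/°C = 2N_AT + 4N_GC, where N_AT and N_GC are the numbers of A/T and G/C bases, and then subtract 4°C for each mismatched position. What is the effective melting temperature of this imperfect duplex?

Primer base counts: A=7, T=2, G=3, C=6 → A+T=9, G+C=9
Perfect-match Tm = 2(9) + 4(9) = 18 + 36 = 54°C
Mismatches (positions where the bases are not complementary): 1 (at position 13)
Effective Tm = 54 − 1×4 = 54 − 4 = 50°C

50°C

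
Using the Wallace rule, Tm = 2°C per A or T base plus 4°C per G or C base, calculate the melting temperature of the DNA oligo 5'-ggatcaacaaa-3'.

Counting bases: C=2, T=1, A=6, G=2
So N_AT = 7 and N_GC = 4.
Tm = 2×7 + 4×4 = 30°C

30°C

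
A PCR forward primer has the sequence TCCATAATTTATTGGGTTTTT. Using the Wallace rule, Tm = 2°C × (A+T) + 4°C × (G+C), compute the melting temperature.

52°C

Counting bases: G=3, A=4, C=2, T=12
So N_AT = 16 and N_GC = 5.
Tm = 4·5 + 2·16 = 20 + 32 = 52°C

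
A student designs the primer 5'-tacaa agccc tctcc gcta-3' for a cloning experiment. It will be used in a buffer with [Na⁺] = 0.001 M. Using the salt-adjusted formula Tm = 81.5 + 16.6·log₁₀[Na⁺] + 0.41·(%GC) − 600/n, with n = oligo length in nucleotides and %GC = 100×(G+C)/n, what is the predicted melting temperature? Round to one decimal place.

Length n = 19. G=2, A=5, C=8, T=4
G+C = 10, so %GC = 10/19 × 100 = 52.632%
Salt term: 16.6 × (-3) = -49.8
GC term: 0.41 × 52.632 = 21.579; length term: −600/19 = −31.579
Tm = 81.5 + (-49.8) + 21.579 − 31.579 = 21.7 → 21.7°C

21.7°C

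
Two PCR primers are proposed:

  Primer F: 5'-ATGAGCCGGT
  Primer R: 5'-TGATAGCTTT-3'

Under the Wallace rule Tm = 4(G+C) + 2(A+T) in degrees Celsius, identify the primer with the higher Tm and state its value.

Primer F: A+T=4, G+C=6 → Tm = 2(4)+4(6) = 32°C
Primer R: A+T=7, G+C=3 → Tm = 2(7)+4(3) = 26°C
32°C vs 26°C → primer F is higher.

Primer F, 32°C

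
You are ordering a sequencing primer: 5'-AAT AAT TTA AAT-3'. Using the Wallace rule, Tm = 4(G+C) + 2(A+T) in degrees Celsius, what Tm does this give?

24°C

Scanning the sequence gives A=7, C=0, T=5, G=0.
A+T = 12, G+C = 0
Tm = 4·0 + 2·12 = 0 + 24 = 24°C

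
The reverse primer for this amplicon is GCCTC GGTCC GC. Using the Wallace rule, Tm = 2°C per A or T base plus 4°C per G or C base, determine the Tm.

Scanning the sequence gives G=4, A=0, C=6, T=2.
AT pairs contribute 2, GC pairs contribute 10.
Tm = 2(2) + 4(10) = 4 + 40 = 44°C

44°C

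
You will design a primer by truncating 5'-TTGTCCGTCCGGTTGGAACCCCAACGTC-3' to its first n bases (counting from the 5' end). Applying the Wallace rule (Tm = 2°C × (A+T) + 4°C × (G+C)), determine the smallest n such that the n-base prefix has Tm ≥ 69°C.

n = 22

First 21 bases: TTGTCCGTCCGGTTGGAACCC → Tm = 68°C (< 69°C)
First 22 bases: TTGTCCGTCCGGTTGGAACCCC → Tm = 72°C (≥ 69°C)
Each additional base adds 2°C (A/T) or 4°C (G/C), so Tm is non-decreasing in n; n = 22 is the first length to reach 69°C.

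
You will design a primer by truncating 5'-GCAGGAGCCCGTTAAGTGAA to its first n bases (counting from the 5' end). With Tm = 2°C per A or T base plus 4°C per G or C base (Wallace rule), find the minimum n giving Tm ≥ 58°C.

n = 18

First 17 bases: GCAGGAGCCCGTTAAGT → Tm = 54°C (< 58°C)
First 18 bases: GCAGGAGCCCGTTAAGTG → Tm = 58°C (≥ 58°C)
Each additional base adds 2°C (A/T) or 4°C (G/C), so Tm is non-decreasing in n; n = 18 is the first length to reach 58°C.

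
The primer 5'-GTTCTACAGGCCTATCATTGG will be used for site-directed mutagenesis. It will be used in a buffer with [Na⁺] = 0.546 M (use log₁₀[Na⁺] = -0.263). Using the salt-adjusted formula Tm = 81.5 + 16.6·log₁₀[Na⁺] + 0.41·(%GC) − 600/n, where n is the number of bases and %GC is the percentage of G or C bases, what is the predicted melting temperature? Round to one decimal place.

Length n = 21. Base counts: G=5, T=7, A=4, C=5
G+C = 10, so %GC = 10/21 × 100 = 47.619%
Salt term: 16.6 × (-0.263) = -4.366
GC term: 0.41 × 47.619 = 19.524; length term: −600/21 = −28.571
Tm = 81.5 + (-4.366) + 19.524 − 28.571 = 68.087 → 68.1°C

68.1°C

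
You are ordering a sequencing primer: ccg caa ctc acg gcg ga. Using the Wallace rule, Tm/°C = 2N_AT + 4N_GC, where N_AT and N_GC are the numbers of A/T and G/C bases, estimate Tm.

Counting bases: C=7, A=4, G=5, T=1
A+T = 5, G+C = 12
Tm = 2(5) + 4(12) = 10 + 48 = 58°C

58°C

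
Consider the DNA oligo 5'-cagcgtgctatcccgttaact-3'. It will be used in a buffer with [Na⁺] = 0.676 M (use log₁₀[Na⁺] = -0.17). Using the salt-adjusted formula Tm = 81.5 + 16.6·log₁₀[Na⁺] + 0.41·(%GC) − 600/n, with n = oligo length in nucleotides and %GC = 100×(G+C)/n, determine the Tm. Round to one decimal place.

Length n = 21. Scanning the sequence gives G=4, T=6, C=7, A=4.
G+C = 11, so %GC = 11/21 × 100 = 52.381%
Salt term: 16.6 × (-0.17) = -2.822
GC term: 0.41 × 52.381 = 21.476; length term: −600/21 = −28.571
Tm = 81.5 + (-2.822) + 21.476 − 28.571 = 71.583 → 71.6°C

71.6°C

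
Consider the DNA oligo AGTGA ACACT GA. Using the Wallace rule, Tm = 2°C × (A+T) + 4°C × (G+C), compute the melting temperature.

34°C

Base counts: G=3, C=2, A=5, T=2
A+T = 7, G+C = 5
Tm = 2×7 + 4×5 = 34°C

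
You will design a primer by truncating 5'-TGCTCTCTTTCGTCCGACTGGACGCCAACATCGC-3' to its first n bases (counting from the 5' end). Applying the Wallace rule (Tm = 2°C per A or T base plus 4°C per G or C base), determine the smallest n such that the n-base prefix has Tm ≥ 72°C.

n = 23

First 22 bases: TGCTCTCTTTCGTCCGACTGGA → Tm = 68°C (< 72°C)
First 23 bases: TGCTCTCTTTCGTCCGACTGGAC → Tm = 72°C (≥ 72°C)
Each additional base adds 2°C (A/T) or 4°C (G/C), so Tm is non-decreasing in n; n = 23 is the first length to reach 72°C.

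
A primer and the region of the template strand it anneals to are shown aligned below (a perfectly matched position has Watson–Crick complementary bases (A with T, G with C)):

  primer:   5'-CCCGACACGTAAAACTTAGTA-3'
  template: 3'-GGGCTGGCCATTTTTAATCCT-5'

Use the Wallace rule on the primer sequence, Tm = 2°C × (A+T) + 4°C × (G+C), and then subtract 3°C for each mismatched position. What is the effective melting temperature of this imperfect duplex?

48°C

Primer base counts: A=8, T=4, G=3, C=6 → A+T=12, G+C=9
Perfect-match Tm = 2(12) + 4(9) = 24 + 36 = 60°C
Mismatches (positions where the bases are not complementary): 4 (at positions 7, 8, 15, 20)
Effective Tm = 60 − 4×3 = 60 − 12 = 48°C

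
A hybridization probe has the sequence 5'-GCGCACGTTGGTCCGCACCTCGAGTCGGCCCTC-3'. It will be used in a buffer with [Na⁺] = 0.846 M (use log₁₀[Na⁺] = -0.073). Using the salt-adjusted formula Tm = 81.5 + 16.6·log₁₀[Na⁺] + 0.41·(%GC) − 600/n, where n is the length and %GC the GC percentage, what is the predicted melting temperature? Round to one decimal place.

91.9°C

Length n = 33. A=3, G=10, C=14, T=6
G+C = 24, so %GC = 24/33 × 100 = 72.727%
Salt term: 16.6 × (-0.073) = -1.212
GC term: 0.41 × 72.727 = 29.818; length term: −600/33 = −18.182
Tm = 81.5 + (-1.212) + 29.818 − 18.182 = 91.924 → 91.9°C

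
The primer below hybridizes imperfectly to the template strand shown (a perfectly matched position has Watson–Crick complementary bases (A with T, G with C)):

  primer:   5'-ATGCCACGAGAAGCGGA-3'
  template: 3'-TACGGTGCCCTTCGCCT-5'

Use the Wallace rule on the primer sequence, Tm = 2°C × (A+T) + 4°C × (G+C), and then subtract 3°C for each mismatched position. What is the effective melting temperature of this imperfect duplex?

Primer base counts: A=6, T=1, G=6, C=4 → A+T=7, G+C=10
Perfect-match Tm = 2(7) + 4(10) = 14 + 40 = 54°C
Mismatches (positions where the bases are not complementary): 1 (at position 9)
Effective Tm = 54 − 1×3 = 54 − 3 = 51°C

51°C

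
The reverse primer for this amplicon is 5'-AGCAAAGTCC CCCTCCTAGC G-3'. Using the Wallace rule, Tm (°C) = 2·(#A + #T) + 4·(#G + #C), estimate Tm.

Scanning the sequence gives T=3, C=9, A=5, G=4.
So N_AT = 8 and N_GC = 13.
Tm = 4·13 + 2·8 = 52 + 16 = 68°C

68°C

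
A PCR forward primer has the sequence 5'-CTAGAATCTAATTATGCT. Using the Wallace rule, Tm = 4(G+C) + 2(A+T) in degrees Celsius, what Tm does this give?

Base counts: G=2, A=6, T=7, C=3
A+T = 13, G+C = 5
Tm = 2(13) + 4(5) = 26 + 20 = 46°C

46°C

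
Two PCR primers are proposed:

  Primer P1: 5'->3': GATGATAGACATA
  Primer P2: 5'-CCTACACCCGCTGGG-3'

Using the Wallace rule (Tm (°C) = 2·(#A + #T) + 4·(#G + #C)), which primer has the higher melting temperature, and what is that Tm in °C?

Primer P1: A+T=9, G+C=4 → Tm = 2(9)+4(4) = 34°C
Primer P2: A+T=4, G+C=11 → Tm = 2(4)+4(11) = 52°C
34°C vs 52°C → primer P2 is higher.

Primer P2, 52°C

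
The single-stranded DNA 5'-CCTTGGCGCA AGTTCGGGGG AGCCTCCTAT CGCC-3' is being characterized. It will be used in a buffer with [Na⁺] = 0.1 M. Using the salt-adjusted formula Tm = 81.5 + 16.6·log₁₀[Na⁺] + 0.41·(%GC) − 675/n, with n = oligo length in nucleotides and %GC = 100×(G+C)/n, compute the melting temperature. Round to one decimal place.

72.8°C

Length n = 34. Scanning the sequence gives T=7, A=4, G=11, C=12.
G+C = 23, so %GC = 23/34 × 100 = 67.647%
Salt term: 16.6 × (-1) = -16.6
GC term: 0.41 × 67.647 = 27.735; length term: −675/34 = −19.853
Tm = 81.5 + (-16.6) + 27.735 − 19.853 = 72.782 → 72.8°C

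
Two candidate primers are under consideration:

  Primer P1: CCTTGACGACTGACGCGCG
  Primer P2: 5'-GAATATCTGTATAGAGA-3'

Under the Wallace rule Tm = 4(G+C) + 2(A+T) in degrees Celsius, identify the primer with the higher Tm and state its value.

Primer P1: A+T=6, G+C=13 → Tm = 2(6)+4(13) = 64°C
Primer P2: A+T=12, G+C=5 → Tm = 2(12)+4(5) = 44°C
64°C vs 44°C → primer P1 is higher.

Primer P1, 64°C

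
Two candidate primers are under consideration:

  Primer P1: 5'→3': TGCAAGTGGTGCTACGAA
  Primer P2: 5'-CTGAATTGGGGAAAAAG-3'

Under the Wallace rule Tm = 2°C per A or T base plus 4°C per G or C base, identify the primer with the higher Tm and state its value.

Primer P1, 54°C

Primer P1: A+T=9, G+C=9 → Tm = 2(9)+4(9) = 54°C
Primer P2: A+T=10, G+C=7 → Tm = 2(10)+4(7) = 48°C
54°C vs 48°C → primer P1 is higher.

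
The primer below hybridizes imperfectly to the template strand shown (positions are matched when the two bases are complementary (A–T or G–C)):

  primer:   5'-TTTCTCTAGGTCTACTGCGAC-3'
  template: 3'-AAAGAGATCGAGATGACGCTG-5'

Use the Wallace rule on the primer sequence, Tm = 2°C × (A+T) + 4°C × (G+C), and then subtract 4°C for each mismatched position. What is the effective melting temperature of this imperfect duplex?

Primer base counts: A=3, T=8, G=4, C=6 → A+T=11, G+C=10
Perfect-match Tm = 2(11) + 4(10) = 22 + 40 = 62°C
Mismatches (positions where the bases are not complementary): 1 (at position 10)
Effective Tm = 62 − 1×4 = 62 − 4 = 58°C

58°C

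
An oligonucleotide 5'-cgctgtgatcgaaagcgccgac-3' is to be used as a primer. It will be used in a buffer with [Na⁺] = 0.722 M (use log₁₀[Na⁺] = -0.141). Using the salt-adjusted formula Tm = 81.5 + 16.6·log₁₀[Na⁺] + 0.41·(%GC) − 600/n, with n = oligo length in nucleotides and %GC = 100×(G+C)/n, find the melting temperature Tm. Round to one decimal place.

78.0°C

Length n = 22. T=3, C=7, G=7, A=5
G+C = 14, so %GC = 14/22 × 100 = 63.636%
Salt term: 16.6 × (-0.141) = -2.341
GC term: 0.41 × 63.636 = 26.091; length term: −600/22 = −27.273
Tm = 81.5 + (-2.341) + 26.091 − 27.273 = 77.977 → 78.0°C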